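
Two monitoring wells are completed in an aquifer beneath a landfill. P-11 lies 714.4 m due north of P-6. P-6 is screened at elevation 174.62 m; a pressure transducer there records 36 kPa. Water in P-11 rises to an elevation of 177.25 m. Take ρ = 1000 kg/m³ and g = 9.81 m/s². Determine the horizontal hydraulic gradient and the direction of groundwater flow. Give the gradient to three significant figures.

i ≈ 0.00146; groundwater flows toward the north

Pressure head at P-6: ψ = P/(ρg) = 36×1000 / (1000 × 9.81) = 3.67 m.
Total head at P-6: h = z + ψ = 174.62 + 3.67 = 178.29 m.
Total head at P-11: h = 177.25 m (water level in the piezometer is the total head).
Head difference: h(P-6) − h(P-11) = 178.29 − 177.25 = 1.04 m.
Hydraulic gradient: i = |Δh| / L = 1.04 / 714.4 = 0.00146.
Flow is from higher to lower head: from P-6 toward P-11, i.e. toward the north.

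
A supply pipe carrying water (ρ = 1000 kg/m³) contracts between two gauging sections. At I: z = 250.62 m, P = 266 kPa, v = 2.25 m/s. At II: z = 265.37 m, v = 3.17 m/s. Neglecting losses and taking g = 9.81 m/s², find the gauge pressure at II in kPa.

Pressure head at I: ψ₁ = P₁/(ρg) = 266×1000 / (1000 × 9.81) = 27.12 m.
Velocity heads: v₁²/2g = 2.25²/19.62 = 0.258 m; v₂²/2g = 3.17²/19.62 = 0.512 m.
Total head H = z₁ + ψ₁ + v₁²/2g = 250.62 + 27.12 + 0.258 = 278.00 m.
ψ₂ = H − z₂ − v₂²/2g = 278.00 − 265.37 − 0.512 = 12.12 m.
P₂ = ρgψ₂ = 1000 × 9.81 × 12.12 ≈ 119 kPa.

P₂ ≈ 119 kPa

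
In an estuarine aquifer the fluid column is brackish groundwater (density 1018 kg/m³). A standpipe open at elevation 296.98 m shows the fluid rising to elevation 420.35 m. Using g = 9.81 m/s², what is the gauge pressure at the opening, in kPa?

Pressure head ψ = h − z = 420.35 − 296.98 = 123.37 m.
P = ρgψ = 1018 × 9.81 × 123.37 = 1232044 Pa ≈ 1230 kPa.

P ≈ 1230 kPa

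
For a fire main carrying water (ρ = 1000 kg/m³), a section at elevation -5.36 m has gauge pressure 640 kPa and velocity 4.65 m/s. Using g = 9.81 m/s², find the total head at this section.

h ≈ 60.98 m

Pressure head ψ = P/(ρg) = 640×1000 / (1000 × 9.81) = 65.24 m.
Velocity head = v²/(2g) = 4.65² / (2 × 9.81) = 1.102 m.
h = z + ψ + v²/(2g) = -5.36 + 65.24 + 1.102 = 60.98 m.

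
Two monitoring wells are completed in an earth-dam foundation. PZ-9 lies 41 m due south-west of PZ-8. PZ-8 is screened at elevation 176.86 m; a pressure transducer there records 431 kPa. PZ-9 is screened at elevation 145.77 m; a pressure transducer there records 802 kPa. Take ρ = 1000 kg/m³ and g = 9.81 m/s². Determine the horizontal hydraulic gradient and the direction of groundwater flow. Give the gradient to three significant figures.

i ≈ 0.164; groundwater flows toward the north-east

Pressure head at PZ-8: ψ = P/(ρg) = 431×1000 / (1000 × 9.81) = 43.93 m.
Total head at PZ-8: h = z + ψ = 176.86 + 43.93 = 220.79 m.
Pressure head at PZ-9: ψ = P/(ρg) = 802×1000 / (1000 × 9.81) = 81.75 m.
Total head at PZ-9: h = z + ψ = 145.77 + 81.75 = 227.52 m.
Head difference: h(PZ-8) − h(PZ-9) = 220.79 − 227.52 = -6.73 m.
Hydraulic gradient: i = |Δh| / L = 6.73 / 41 = 0.164.
Flow is from higher to lower head: from PZ-9 toward PZ-8, i.e. toward the north-east.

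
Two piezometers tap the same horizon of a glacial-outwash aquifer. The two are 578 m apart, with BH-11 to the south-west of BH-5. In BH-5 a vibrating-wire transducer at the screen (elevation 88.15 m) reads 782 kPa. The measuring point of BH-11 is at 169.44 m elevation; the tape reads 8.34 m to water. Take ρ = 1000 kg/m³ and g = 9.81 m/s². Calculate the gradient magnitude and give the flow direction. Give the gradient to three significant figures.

Pressure head at BH-5: ψ = P/(ρg) = 782×1000 / (1000 × 9.81) = 79.71 m.
Total head at BH-5: h = z + ψ = 88.15 + 79.71 = 167.86 m.
Total head at BH-11: h = 169.44 − 8.34 = 161.10 m.
Head difference: h(BH-5) − h(BH-11) = 167.86 − 161.10 = 6.76 m.
Hydraulic gradient: i = |Δh| / L = 6.76 / 578 = 0.0117.
Flow is from higher to lower head: from BH-5 toward BH-11, i.e. toward the south-west.

i ≈ 0.0117; groundwater flows toward the south-west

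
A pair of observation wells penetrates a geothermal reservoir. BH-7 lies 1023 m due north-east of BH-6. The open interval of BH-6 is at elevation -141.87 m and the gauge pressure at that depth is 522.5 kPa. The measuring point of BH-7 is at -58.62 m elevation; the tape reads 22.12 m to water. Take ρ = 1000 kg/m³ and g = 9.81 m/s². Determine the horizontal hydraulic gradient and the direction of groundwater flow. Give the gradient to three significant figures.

i ≈ 0.00769; groundwater flows toward the south-west

Pressure head at BH-6: ψ = P/(ρg) = 522.5×1000 / (1000 × 9.81) = 53.26 m.
Total head at BH-6: h = z + ψ = -141.87 + 53.26 = -88.61 m.
Total head at BH-7: h = -58.62 − 22.12 = -80.74 m.
Head difference: h(BH-6) − h(BH-7) = -88.61 − (-80.74) = -7.87 m.
Hydraulic gradient: i = |Δh| / L = 7.87 / 1023 = 0.00769.
Flow is from higher to lower head: from BH-7 toward BH-6, i.e. toward the south-west.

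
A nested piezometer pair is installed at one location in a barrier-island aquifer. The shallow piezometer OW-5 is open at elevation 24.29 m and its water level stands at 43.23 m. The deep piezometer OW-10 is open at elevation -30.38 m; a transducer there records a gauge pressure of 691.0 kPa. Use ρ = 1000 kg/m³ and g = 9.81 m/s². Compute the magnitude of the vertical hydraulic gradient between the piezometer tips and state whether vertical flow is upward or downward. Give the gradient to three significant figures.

|i_v| ≈ 0.0580; vertical flow is downward

Total head at OW-5: h = 43.23 m (water level in the standpipe).
Pressure head at OW-10: ψ = P/(ρg) = 691.0×1000 / (1000 × 9.81) = 70.44 m.
Total head at OW-10: h = z + ψ = -30.38 + 70.44 = 40.06 m.
Δh = h(OW-5) − h(OW-10) = 43.23 − 40.06 = 3.17 m.
Vertical separation Δz = 24.29 − (-30.38) = 54.67 m.
|i_v| = |Δh| / Δz = 3.17 / 54.67 = 0.0580.
Head is higher in the shallow piezometer, so vertical flow is downward (recharge condition).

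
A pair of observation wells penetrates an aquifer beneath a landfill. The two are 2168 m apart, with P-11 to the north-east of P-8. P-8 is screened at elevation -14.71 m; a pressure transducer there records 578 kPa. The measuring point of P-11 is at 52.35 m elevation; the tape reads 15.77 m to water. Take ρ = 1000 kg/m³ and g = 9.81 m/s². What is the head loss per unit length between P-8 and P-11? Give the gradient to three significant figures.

Pressure head at P-8: ψ = P/(ρg) = 578×1000 / (1000 × 9.81) = 58.92 m.
Total head at P-8: h = z + ψ = -14.71 + 58.92 = 44.21 m.
Total head at P-11: h = 52.35 − 15.77 = 36.58 m.
Head difference: h(P-8) − h(P-11) = 44.21 − 36.58 = 7.63 m.
Hydraulic gradient: i = |Δh| / L = 7.63 / 2168 = 0.00352.

i ≈ 0.00352 m/m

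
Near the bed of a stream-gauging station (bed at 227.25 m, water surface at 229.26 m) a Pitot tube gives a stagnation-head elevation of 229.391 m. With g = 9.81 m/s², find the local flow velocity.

Near the bed, under hydrostatic conditions, the piezometric head (z + ψ) equals the free-surface elevation, 229.26 m.
Velocity head = total − piezometric = 229.391 − 229.26 = 0.131 m.
v = √(2g·h_v) = √(2 × 9.81 × 0.131) = 1.60 m/s.

v ≈ 1.60 m/s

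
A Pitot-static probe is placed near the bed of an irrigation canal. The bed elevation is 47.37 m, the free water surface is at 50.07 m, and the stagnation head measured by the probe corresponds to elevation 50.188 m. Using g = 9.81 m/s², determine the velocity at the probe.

Near the bed, under hydrostatic conditions, the piezometric head (z + ψ) equals the free-surface elevation, 50.07 m.
Velocity head = total − piezometric = 50.188 − 50.07 = 0.118 m.
v = √(2g·h_v) = √(2 × 9.81 × 0.118) = 1.52 m/s.

v ≈ 1.52 m/s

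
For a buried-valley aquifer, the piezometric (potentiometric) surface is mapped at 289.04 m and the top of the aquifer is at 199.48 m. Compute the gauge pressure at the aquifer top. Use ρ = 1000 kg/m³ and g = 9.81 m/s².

P ≈ 879 kPa

Pressure head at the aquifer top: ψ = h − z = 289.04 − 199.48 = 89.56 m.
P = ρgψ = 1000 × 9.81 × 89.56 = 878584 Pa ≈ 879 kPa.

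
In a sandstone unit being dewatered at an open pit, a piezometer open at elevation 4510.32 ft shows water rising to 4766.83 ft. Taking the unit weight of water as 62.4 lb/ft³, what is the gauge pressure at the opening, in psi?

Pressure head ψ = h − z = 4766.83 − 4510.32 = 256.51 ft.
P = γ·ψ / 144 = 62.4 × 256.51 / 144 = 111 psi.

P ≈ 111 psi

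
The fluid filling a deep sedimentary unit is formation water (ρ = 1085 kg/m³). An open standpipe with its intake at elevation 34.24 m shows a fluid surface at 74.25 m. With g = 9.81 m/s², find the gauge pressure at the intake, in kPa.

Pressure head ψ = h − z = 74.25 − 34.24 = 40.01 m.
P = ρgψ = 1085 × 9.81 × 40.01 = 425860 Pa ≈ 426 kPa.

P ≈ 426 kPa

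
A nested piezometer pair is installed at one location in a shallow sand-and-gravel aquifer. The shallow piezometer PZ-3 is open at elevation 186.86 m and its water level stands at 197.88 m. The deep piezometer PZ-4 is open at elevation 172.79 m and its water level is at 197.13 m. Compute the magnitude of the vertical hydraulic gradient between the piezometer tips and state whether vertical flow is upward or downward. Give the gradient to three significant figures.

Total head at PZ-3: h = 197.88 m (water level in the standpipe).
Total head at PZ-4: h = 197.13 m.
Δh = h(PZ-3) − h(PZ-4) = 197.88 − 197.13 = 0.75 m.
Vertical separation Δz = 186.86 − 172.79 = 14.07 m.
|i_v| = |Δh| / Δz = 0.75 / 14.07 = 0.0533.
Head is higher in the shallow piezometer, so vertical flow is downward (recharge condition).

|i_v| ≈ 0.0533; vertical flow is downward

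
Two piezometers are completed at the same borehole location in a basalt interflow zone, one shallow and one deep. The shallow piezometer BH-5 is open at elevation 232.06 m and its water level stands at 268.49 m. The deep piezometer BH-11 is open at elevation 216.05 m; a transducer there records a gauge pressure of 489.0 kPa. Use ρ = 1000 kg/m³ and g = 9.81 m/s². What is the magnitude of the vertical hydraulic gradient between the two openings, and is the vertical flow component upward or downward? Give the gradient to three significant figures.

Total head at BH-5: h = 268.49 m (water level in the standpipe).
Pressure head at BH-11: ψ = P/(ρg) = 489.0×1000 / (1000 × 9.81) = 49.85 m.
Total head at BH-11: h = z + ψ = 216.05 + 49.85 = 265.90 m.
Δh = h(BH-5) − h(BH-11) = 268.49 − 265.90 = 2.59 m.
Vertical separation Δz = 232.06 − 216.05 = 16.01 m.
|i_v| = |Δh| / Δz = 2.59 / 16.01 = 0.162.
Head is higher in the shallow piezometer, so vertical flow is downward (recharge condition).

|i_v| ≈ 0.162; vertical flow is downward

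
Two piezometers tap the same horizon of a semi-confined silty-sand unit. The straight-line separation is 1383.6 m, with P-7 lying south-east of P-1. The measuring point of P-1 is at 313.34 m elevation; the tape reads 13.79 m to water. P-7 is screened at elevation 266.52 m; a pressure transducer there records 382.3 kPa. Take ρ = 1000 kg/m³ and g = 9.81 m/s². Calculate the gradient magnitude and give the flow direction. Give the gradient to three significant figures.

i ≈ 0.00429; groundwater flows toward the north-west

Total head at P-1: h = 313.34 − 13.79 = 299.55 m.
Pressure head at P-7: ψ = P/(ρg) = 382.3×1000 / (1000 × 9.81) = 38.97 m.
Total head at P-7: h = z + ψ = 266.52 + 38.97 = 305.49 m.
Head difference: h(P-1) − h(P-7) = 299.55 − 305.49 = -5.94 m.
Hydraulic gradient: i = |Δh| / L = 5.94 / 1383.6 = 0.00429.
Flow is from higher to lower head: from P-7 toward P-1, i.e. toward the north-west.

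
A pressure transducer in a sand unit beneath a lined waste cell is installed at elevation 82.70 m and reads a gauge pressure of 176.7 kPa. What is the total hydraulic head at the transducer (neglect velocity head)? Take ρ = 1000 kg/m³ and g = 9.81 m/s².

ψ = P/(ρg) = 176.7×1000 / (1000 × 9.81) = 18.01 m.
h = z + ψ = 82.70 + 18.01 = 100.71 m.

h ≈ 100.71 m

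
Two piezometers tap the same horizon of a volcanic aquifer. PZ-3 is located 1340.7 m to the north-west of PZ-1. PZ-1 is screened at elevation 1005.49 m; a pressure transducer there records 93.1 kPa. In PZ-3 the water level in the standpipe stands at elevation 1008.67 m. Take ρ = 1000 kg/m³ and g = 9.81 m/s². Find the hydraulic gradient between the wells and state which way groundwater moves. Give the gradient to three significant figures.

Pressure head at PZ-1: ψ = P/(ρg) = 93.1×1000 / (1000 × 9.81) = 9.49 m.
Total head at PZ-1: h = z + ψ = 1005.49 + 9.49 = 1014.98 m.
Total head at PZ-3: h = 1008.67 m (water level in the piezometer is the total head).
Head difference: h(PZ-1) − h(PZ-3) = 1014.98 − 1008.67 = 6.31 m.
Hydraulic gradient: i = |Δh| / L = 6.31 / 1340.7 = 0.00471.
Flow is from higher to lower head: from PZ-1 toward PZ-3, i.e. toward the north-west.

i ≈ 0.00471; groundwater flows toward the north-west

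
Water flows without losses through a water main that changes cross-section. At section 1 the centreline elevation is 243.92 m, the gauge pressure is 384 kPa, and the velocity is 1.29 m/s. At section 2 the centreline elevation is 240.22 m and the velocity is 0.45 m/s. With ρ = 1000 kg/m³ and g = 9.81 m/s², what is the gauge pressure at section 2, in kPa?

P₂ ≈ 421 kPa

Pressure head at 1: ψ₁ = P₁/(ρg) = 384×1000 / (1000 × 9.81) = 39.14 m.
Velocity heads: v₁²/2g = 1.29²/19.62 = 0.085 m; v₂²/2g = 0.45²/19.62 = 0.010 m.
Total head H = z₁ + ψ₁ + v₁²/2g = 243.92 + 39.14 + 0.085 = 283.14 m.
ψ₂ = H − z₂ − v₂²/2g = 283.14 − 240.22 − 0.010 = 42.91 m.
P₂ = ρgψ₂ = 1000 × 9.81 × 42.91 ≈ 421 kPa.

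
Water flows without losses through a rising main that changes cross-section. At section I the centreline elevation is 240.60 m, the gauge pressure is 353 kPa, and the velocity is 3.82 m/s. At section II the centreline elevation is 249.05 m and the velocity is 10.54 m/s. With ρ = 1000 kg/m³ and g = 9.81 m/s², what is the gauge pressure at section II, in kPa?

P₂ ≈ 222 kPa

Pressure head at I: ψ₁ = P₁/(ρg) = 353×1000 / (1000 × 9.81) = 35.98 m.
Velocity heads: v₁²/2g = 3.82²/19.62 = 0.744 m; v₂²/2g = 10.54²/19.62 = 5.662 m.
Total head H = z₁ + ψ₁ + v₁²/2g = 240.60 + 35.98 + 0.744 = 277.32 m.
ψ₂ = H − z₂ − v₂²/2g = 277.32 − 249.05 − 5.662 = 22.61 m.
P₂ = ρgψ₂ = 1000 × 9.81 × 22.61 ≈ 222 kPa.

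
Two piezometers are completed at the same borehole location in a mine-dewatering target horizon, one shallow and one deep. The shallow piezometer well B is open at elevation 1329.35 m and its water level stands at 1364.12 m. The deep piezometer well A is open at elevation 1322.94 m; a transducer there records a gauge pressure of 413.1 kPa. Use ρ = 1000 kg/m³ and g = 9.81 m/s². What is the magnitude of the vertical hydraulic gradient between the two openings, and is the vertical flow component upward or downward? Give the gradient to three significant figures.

|i_v| ≈ 0.145; vertical flow is upward

Total head at well B: h = 1364.12 m (water level in the standpipe).
Pressure head at well A: ψ = P/(ρg) = 413.1×1000 / (1000 × 9.81) = 42.11 m.
Total head at well A: h = z + ψ = 1322.94 + 42.11 = 1365.05 m.
Δh = h(well B) − h(well A) = 1364.12 − 1365.05 = -0.93 m.
Vertical separation Δz = 1329.35 − 1322.94 = 6.41 m.
|i_v| = |Δh| / Δz = 0.93 / 6.41 = 0.145.
Head is higher in the deep piezometer, so vertical flow is upward (discharge condition).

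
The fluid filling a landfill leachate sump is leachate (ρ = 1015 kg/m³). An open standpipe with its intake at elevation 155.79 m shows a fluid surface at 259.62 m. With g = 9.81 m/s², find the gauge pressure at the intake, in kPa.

P ≈ 1030 kPa

Pressure head ψ = h − z = 259.62 − 155.79 = 103.83 m.
P = ρgψ = 1015 × 9.81 × 103.83 = 1033851 Pa ≈ 1030 kPa.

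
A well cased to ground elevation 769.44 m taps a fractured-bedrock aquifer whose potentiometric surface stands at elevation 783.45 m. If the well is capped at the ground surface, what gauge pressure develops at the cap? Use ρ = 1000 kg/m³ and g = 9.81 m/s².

P ≈ 137 kPa

Head above the cap: Δh = 783.45 − 769.44 = 14.01 m.
P = ρgΔh = 1000 × 9.81 × 14.01 = 137438 Pa ≈ 137 kPa.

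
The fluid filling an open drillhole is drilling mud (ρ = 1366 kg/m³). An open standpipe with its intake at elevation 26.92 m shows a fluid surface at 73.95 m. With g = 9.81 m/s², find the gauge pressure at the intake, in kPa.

P ≈ 630 kPa

Pressure head ψ = h − z = 73.95 − 26.92 = 47.03 m.
P = ρgψ = 1366 × 9.81 × 47.03 = 630224 Pa ≈ 630 kPa.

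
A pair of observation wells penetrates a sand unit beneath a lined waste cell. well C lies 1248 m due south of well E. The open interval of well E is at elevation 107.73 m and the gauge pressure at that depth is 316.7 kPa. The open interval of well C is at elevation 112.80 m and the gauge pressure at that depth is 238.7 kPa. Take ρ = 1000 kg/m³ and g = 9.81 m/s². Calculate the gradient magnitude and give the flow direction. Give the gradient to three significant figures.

i ≈ 0.00231; groundwater flows toward the south

Pressure head at well E: ψ = P/(ρg) = 316.7×1000 / (1000 × 9.81) = 32.28 m.
Total head at well E: h = z + ψ = 107.73 + 32.28 = 140.01 m.
Pressure head at well C: ψ = P/(ρg) = 238.7×1000 / (1000 × 9.81) = 24.33 m.
Total head at well C: h = z + ψ = 112.80 + 24.33 = 137.13 m.
Head difference: h(well E) − h(well C) = 140.01 − 137.13 = 2.88 m.
Hydraulic gradient: i = |Δh| / L = 2.88 / 1248 = 0.00231.
Flow is from higher to lower head: from well E toward well C, i.e. toward the south.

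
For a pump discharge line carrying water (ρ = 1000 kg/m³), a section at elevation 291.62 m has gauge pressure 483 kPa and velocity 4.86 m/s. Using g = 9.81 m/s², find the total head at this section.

h ≈ 342.06 m

Pressure head ψ = P/(ρg) = 483×1000 / (1000 × 9.81) = 49.24 m.
Velocity head = v²/(2g) = 4.86² / (2 × 9.81) = 1.204 m.
h = z + ψ + v²/(2g) = 291.62 + 49.24 + 1.204 = 342.06 m.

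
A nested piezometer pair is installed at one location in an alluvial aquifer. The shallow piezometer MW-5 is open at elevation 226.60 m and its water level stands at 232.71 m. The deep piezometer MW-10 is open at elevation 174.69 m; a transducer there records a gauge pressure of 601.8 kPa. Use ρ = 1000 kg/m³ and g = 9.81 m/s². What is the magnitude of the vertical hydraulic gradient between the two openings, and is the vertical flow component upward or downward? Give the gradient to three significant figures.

Total head at MW-5: h = 232.71 m (water level in the standpipe).
Pressure head at MW-10: ψ = P/(ρg) = 601.8×1000 / (1000 × 9.81) = 61.35 m.
Total head at MW-10: h = z + ψ = 174.69 + 61.35 = 236.04 m.
Δh = h(MW-5) − h(MW-10) = 232.71 − 236.04 = -3.33 m.
Vertical separation Δz = 226.60 − 174.69 = 51.91 m.
|i_v| = |Δh| / Δz = 3.33 / 51.91 = 0.0641.
Head is higher in the deep piezometer, so vertical flow is upward (discharge condition).

|i_v| ≈ 0.0641; vertical flow is upward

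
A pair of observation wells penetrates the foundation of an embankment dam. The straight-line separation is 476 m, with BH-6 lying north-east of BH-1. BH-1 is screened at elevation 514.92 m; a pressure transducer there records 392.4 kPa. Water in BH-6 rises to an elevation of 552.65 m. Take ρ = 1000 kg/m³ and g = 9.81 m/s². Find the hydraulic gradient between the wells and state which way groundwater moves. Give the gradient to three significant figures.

i ≈ 0.00477; groundwater flows toward the north-east

Pressure head at BH-1: ψ = P/(ρg) = 392.4×1000 / (1000 × 9.81) = 40.00 m.
Total head at BH-1: h = z + ψ = 514.92 + 40.00 = 554.92 m.
Total head at BH-6: h = 552.65 m (water level in the piezometer is the total head).
Head difference: h(BH-1) − h(BH-6) = 554.92 − 552.65 = 2.27 m.
Hydraulic gradient: i = |Δh| / L = 2.27 / 476 = 0.00477.
Flow is from higher to lower head: from BH-1 toward BH-6, i.e. toward the north-east.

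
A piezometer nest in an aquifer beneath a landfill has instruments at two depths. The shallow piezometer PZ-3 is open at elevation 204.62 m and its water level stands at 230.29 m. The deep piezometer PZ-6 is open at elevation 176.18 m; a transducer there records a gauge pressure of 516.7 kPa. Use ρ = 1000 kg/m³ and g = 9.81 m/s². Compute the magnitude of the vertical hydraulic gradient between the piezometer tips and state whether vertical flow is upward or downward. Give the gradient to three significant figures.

|i_v| ≈ 0.0506; vertical flow is downward

Total head at PZ-3: h = 230.29 m (water level in the standpipe).
Pressure head at PZ-6: ψ = P/(ρg) = 516.7×1000 / (1000 × 9.81) = 52.67 m.
Total head at PZ-6: h = z + ψ = 176.18 + 52.67 = 228.85 m.
Δh = h(PZ-3) − h(PZ-6) = 230.29 − 228.85 = 1.44 m.
Vertical separation Δz = 204.62 − 176.18 = 28.44 m.
|i_v| = |Δh| / Δz = 1.44 / 28.44 = 0.0506.
Head is higher in the shallow piezometer, so vertical flow is downward (recharge condition).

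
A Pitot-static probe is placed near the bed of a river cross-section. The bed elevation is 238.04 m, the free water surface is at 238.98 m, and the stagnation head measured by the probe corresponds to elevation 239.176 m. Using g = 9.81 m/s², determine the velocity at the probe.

v ≈ 1.96 m/s

Near the bed, under hydrostatic conditions, the piezometric head (z + ψ) equals the free-surface elevation, 238.98 m.
Velocity head = total − piezometric = 239.176 − 238.98 = 0.196 m.
v = √(2g·h_v) = √(2 × 9.81 × 0.196) = 1.96 m/s.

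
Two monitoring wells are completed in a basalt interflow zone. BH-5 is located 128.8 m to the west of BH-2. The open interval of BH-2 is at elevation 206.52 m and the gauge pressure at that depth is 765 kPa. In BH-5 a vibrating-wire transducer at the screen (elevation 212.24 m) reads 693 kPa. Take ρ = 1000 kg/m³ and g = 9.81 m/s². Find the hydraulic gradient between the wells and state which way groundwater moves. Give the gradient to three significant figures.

i ≈ 0.0126; groundwater flows toward the west

Pressure head at BH-2: ψ = P/(ρg) = 765×1000 / (1000 × 9.81) = 77.98 m.
Total head at BH-2: h = z + ψ = 206.52 + 77.98 = 284.50 m.
Pressure head at BH-5: ψ = P/(ρg) = 693×1000 / (1000 × 9.81) = 70.64 m.
Total head at BH-5: h = z + ψ = 212.24 + 70.64 = 282.88 m.
Head difference: h(BH-2) − h(BH-5) = 284.50 − 282.88 = 1.62 m.
Hydraulic gradient: i = |Δh| / L = 1.62 / 128.8 = 0.0126.
Flow is from higher to lower head: from BH-2 toward BH-5, i.e. toward the west.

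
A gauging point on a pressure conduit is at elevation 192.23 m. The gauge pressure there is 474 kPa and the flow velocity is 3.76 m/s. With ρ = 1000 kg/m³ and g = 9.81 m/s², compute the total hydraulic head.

Pressure head ψ = P/(ρg) = 474×1000 / (1000 × 9.81) = 48.32 m.
Velocity head = v²/(2g) = 3.76² / (2 × 9.81) = 0.721 m.
h = z + ψ + v²/(2g) = 192.23 + 48.32 + 0.721 = 241.27 m.

h ≈ 241.27 m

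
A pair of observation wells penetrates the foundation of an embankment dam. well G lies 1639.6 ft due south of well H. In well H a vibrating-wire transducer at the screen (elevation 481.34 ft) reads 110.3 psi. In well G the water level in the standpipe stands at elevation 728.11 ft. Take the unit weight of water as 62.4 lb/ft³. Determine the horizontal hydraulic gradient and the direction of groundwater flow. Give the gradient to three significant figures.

i ≈ 0.00474; groundwater flows toward the south

Pressure head at well H: ψ = 144·P/γ = 144 × 110.3 / 62.4 = 254.54 ft.
Total head at well H: h = z + ψ = 481.34 + 254.54 = 735.88 ft.
Total head at well G: h = 728.11 ft (water level in the piezometer is the total head).
Head difference: h(well H) − h(well G) = 735.88 − 728.11 = 7.77 ft.
Hydraulic gradient: i = |Δh| / L = 7.77 / 1639.6 = 0.00474.
Flow is from higher to lower head: from well H toward well G, i.e. toward the south.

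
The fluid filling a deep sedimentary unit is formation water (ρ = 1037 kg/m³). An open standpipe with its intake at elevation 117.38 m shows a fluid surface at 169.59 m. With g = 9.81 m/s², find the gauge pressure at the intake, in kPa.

Pressure head ψ = h − z = 169.59 − 117.38 = 52.21 m.
P = ρgψ = 1037 × 9.81 × 52.21 = 531131 Pa ≈ 531 kPa.

P ≈ 531 kPa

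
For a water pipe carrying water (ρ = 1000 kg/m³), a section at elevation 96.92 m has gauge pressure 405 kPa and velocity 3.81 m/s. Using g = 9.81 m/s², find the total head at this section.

h ≈ 138.94 m

Pressure head ψ = P/(ρg) = 405×1000 / (1000 × 9.81) = 41.28 m.
Velocity head = v²/(2g) = 3.81² / (2 × 9.81) = 0.740 m.
h = z + ψ + v²/(2g) = 96.92 + 41.28 + 0.740 = 138.94 m.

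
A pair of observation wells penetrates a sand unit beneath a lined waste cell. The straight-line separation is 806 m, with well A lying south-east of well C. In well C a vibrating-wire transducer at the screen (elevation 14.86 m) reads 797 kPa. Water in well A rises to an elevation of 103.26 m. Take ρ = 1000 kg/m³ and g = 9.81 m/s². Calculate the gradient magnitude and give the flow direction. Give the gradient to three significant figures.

i ≈ 0.00888; groundwater flows toward the north-west

Pressure head at well C: ψ = P/(ρg) = 797×1000 / (1000 × 9.81) = 81.24 m.
Total head at well C: h = z + ψ = 14.86 + 81.24 = 96.10 m.
Total head at well A: h = 103.26 m (water level in the piezometer is the total head).
Head difference: h(well C) − h(well A) = 96.10 − 103.26 = -7.16 m.
Hydraulic gradient: i = |Δh| / L = 7.16 / 806 = 0.00888.
Flow is from higher to lower head: from well A toward well C, i.e. toward the north-west.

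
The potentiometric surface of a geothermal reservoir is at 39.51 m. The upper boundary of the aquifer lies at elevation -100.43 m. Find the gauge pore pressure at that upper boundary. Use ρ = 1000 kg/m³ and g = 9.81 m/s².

P ≈ 1370 kPa

Pressure head at the aquifer top: ψ = h − z = 39.51 − (-100.43) = 139.94 m.
P = ρgψ = 1000 × 9.81 × 139.94 = 1372811 Pa ≈ 1370 kPa.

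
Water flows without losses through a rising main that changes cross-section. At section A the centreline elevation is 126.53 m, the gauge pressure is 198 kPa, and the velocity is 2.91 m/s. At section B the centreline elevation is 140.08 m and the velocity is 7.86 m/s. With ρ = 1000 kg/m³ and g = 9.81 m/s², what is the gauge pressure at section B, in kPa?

Pressure head at A: ψ₁ = P₁/(ρg) = 198×1000 / (1000 × 9.81) = 20.18 m.
Velocity heads: v₁²/2g = 2.91²/19.62 = 0.432 m; v₂²/2g = 7.86²/19.62 = 3.149 m.
Total head H = z₁ + ψ₁ + v₁²/2g = 126.53 + 20.18 + 0.432 = 147.14 m.
ψ₂ = H − z₂ − v₂²/2g = 147.14 − 140.08 − 3.149 = 3.91 m.
P₂ = ρgψ₂ = 1000 × 9.81 × 3.91 ≈ 38.4 kPa.

P₂ ≈ 38.4 kPa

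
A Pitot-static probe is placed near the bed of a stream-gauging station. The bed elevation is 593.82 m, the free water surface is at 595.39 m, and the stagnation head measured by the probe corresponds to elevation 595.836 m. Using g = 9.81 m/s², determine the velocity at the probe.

Near the bed, under hydrostatic conditions, the piezometric head (z + ψ) equals the free-surface elevation, 595.39 m.
Velocity head = total − piezometric = 595.836 − 595.39 = 0.446 m.
v = √(2g·h_v) = √(2 × 9.81 × 0.446) = 2.96 m/s.

v ≈ 2.96 m/s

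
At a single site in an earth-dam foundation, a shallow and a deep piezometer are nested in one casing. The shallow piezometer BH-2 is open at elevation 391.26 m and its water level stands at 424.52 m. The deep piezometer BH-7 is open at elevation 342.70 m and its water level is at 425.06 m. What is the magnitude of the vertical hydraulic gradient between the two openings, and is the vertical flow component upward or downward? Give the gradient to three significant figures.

|i_v| ≈ 0.0111; vertical flow is upward

Total head at BH-2: h = 424.52 m (water level in the standpipe).
Total head at BH-7: h = 425.06 m.
Δh = h(BH-2) − h(BH-7) = 424.52 − 425.06 = -0.54 m.
Vertical separation Δz = 391.26 − 342.70 = 48.56 m.
|i_v| = |Δh| / Δz = 0.54 / 48.56 = 0.0111.
Head is higher in the deep piezometer, so vertical flow is upward (discharge condition).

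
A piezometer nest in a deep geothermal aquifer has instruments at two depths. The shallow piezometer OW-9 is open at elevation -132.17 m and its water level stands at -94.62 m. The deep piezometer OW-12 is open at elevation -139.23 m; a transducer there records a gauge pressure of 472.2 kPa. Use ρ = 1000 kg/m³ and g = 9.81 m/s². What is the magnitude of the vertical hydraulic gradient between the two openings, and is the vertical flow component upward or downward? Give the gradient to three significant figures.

Total head at OW-9: h = -94.62 m (water level in the standpipe).
Pressure head at OW-12: ψ = P/(ρg) = 472.2×1000 / (1000 × 9.81) = 48.13 m.
Total head at OW-12: h = z + ψ = -139.23 + 48.13 = -91.10 m.
Δh = h(OW-9) − h(OW-12) = -94.62 − (-91.10) = -3.52 m.
Vertical separation Δz = -132.17 − (-139.23) = 7.06 m.
|i_v| = |Δh| / Δz = 3.52 / 7.06 = 0.499.
Head is higher in the deep piezometer, so vertical flow is upward (discharge condition).

|i_v| ≈ 0.499; vertical flow is upward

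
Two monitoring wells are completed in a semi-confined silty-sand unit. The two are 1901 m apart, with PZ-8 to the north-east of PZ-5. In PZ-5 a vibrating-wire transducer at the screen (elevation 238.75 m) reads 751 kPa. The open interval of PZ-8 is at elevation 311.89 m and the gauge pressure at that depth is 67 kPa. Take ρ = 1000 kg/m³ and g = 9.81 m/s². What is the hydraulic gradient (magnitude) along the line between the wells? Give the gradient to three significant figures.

i ≈ 0.00180

Pressure head at PZ-5: ψ = P/(ρg) = 751×1000 / (1000 × 9.81) = 76.55 m.
Total head at PZ-5: h = z + ψ = 238.75 + 76.55 = 315.30 m.
Pressure head at PZ-8: ψ = P/(ρg) = 67×1000 / (1000 × 9.81) = 6.83 m.
Total head at PZ-8: h = z + ψ = 311.89 + 6.83 = 318.72 m.
Head difference: h(PZ-5) − h(PZ-8) = 315.30 − 318.72 = -3.42 m.
Hydraulic gradient: i = |Δh| / L = 3.42 / 1901 = 0.00180.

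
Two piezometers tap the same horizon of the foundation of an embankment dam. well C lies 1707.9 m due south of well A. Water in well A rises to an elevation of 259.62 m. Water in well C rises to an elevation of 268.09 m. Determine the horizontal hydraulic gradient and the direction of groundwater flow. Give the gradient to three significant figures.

i ≈ 0.00496; groundwater flows toward the north

Total head at well A: h = 259.62 m (water level in the piezometer is the total head).
Total head at well C: h = 268.09 m (water level in the piezometer is the total head).
Head difference: h(well A) − h(well C) = 259.62 − 268.09 = -8.47 m.
Hydraulic gradient: i = |Δh| / L = 8.47 / 1707.9 = 0.00496.
Flow is from higher to lower head: from well C toward well A, i.e. toward the north.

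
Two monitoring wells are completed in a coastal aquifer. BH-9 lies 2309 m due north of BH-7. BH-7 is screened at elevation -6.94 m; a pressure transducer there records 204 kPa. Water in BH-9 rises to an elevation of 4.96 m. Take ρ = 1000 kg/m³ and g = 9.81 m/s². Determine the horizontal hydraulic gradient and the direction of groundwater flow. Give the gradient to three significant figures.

Pressure head at BH-7: ψ = P/(ρg) = 204×1000 / (1000 × 9.81) = 20.80 m.
Total head at BH-7: h = z + ψ = -6.94 + 20.80 = 13.86 m.
Total head at BH-9: h = 4.96 m (water level in the piezometer is the total head).
Head difference: h(BH-7) − h(BH-9) = 13.86 − 4.96 = 8.90 m.
Hydraulic gradient: i = |Δh| / L = 8.90 / 2309 = 0.00385.
Flow is from higher to lower head: from BH-7 toward BH-9, i.e. toward the north.

i ≈ 0.00385; groundwater flows toward the north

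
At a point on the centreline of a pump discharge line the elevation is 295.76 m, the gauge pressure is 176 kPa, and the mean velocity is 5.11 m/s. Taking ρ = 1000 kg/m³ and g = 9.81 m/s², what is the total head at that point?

Pressure head ψ = P/(ρg) = 176×1000 / (1000 × 9.81) = 17.94 m.
Velocity head = v²/(2g) = 5.11² / (2 × 9.81) = 1.331 m.
h = z + ψ + v²/(2g) = 295.76 + 17.94 + 1.331 = 315.03 m.

h ≈ 315.03 m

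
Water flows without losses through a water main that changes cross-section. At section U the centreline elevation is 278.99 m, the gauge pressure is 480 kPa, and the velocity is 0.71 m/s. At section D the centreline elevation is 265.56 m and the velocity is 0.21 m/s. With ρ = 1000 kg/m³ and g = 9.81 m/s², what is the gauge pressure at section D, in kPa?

Pressure head at U: ψ₁ = P₁/(ρg) = 480×1000 / (1000 × 9.81) = 48.93 m.
Velocity heads: v₁²/2g = 0.71²/19.62 = 0.026 m; v₂²/2g = 0.21²/19.62 = 0.002 m.
Total head H = z₁ + ψ₁ + v₁²/2g = 278.99 + 48.93 + 0.026 = 327.95 m.
ψ₂ = H − z₂ − v₂²/2g = 327.95 − 265.56 − 0.002 = 62.39 m.
P₂ = ρgψ₂ = 1000 × 9.81 × 62.39 ≈ 612 kPa.

P₂ ≈ 612 kPa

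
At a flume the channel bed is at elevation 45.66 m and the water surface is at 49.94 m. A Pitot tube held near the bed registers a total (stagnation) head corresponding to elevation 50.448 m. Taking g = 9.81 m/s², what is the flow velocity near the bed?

v ≈ 3.16 m/s

Near the bed, under hydrostatic conditions, the piezometric head (z + ψ) equals the free-surface elevation, 49.94 m.
Velocity head = total − piezometric = 50.448 − 49.94 = 0.508 m.
v = √(2g·h_v) = √(2 × 9.81 × 0.508) = 3.16 m/s.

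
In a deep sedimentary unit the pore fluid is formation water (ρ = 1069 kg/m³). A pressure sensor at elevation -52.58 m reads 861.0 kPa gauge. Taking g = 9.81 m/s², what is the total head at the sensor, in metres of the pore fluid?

ψ = P/(ρg) = 861.0×1000 / (1069 × 9.81) = 82.10 m.
h = z + ψ = -52.58 + 82.10 = 29.52 m.

h ≈ 29.52 m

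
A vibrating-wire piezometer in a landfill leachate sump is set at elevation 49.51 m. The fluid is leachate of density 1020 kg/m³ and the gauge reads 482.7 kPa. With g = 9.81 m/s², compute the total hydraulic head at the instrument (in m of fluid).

ψ = P/(ρg) = 482.7×1000 / (1020 × 9.81) = 48.24 m.
h = z + ψ = 49.51 + 48.24 = 97.75 m.

h ≈ 97.75 m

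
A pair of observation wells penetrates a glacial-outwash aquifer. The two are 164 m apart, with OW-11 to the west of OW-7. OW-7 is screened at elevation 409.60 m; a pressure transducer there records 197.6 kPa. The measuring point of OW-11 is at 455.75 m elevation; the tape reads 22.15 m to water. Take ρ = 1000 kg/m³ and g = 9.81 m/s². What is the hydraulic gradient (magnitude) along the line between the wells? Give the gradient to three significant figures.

i ≈ 0.0235

Pressure head at OW-7: ψ = P/(ρg) = 197.6×1000 / (1000 × 9.81) = 20.14 m.
Total head at OW-7: h = z + ψ = 409.60 + 20.14 = 429.74 m.
Total head at OW-11: h = 455.75 − 22.15 = 433.60 m.
Head difference: h(OW-7) − h(OW-11) = 429.74 − 433.60 = -3.86 m.
Hydraulic gradient: i = |Δh| / L = 3.86 / 164 = 0.0235.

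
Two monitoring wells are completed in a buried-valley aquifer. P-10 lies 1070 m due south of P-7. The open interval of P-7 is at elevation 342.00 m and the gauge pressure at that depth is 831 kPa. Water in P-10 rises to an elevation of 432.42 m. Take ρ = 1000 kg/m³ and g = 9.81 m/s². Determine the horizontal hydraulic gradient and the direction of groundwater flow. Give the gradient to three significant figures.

Pressure head at P-7: ψ = P/(ρg) = 831×1000 / (1000 × 9.81) = 84.71 m.
Total head at P-7: h = z + ψ = 342.00 + 84.71 = 426.71 m.
Total head at P-10: h = 432.42 m (water level in the piezometer is the total head).
Head difference: h(P-7) − h(P-10) = 426.71 − 432.42 = -5.71 m.
Hydraulic gradient: i = |Δh| / L = 5.71 / 1070 = 0.00534.
Flow is from higher to lower head: from P-10 toward P-7, i.e. toward the north.

i ≈ 0.00534; groundwater flows toward the north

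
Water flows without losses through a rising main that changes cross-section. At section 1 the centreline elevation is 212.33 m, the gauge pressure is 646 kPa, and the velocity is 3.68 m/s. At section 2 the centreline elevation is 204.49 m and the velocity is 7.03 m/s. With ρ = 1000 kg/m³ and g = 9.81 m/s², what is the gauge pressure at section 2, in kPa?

P₂ ≈ 705 kPa

Pressure head at 1: ψ₁ = P₁/(ρg) = 646×1000 / (1000 × 9.81) = 65.85 m.
Velocity heads: v₁²/2g = 3.68²/19.62 = 0.690 m; v₂²/2g = 7.03²/19.62 = 2.519 m.
Total head H = z₁ + ψ₁ + v₁²/2g = 212.33 + 65.85 + 0.690 = 278.87 m.
ψ₂ = H − z₂ − v₂²/2g = 278.87 − 204.49 − 2.519 = 71.86 m.
P₂ = ρgψ₂ = 1000 × 9.81 × 71.86 ≈ 705 kPa.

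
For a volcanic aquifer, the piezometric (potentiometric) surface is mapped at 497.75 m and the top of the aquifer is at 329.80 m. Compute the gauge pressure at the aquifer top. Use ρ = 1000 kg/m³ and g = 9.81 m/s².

P ≈ 1650 kPa

Pressure head at the aquifer top: ψ = h − z = 497.75 − 329.80 = 167.95 m.
P = ρgψ = 1000 × 9.81 × 167.95 = 1647590 Pa ≈ 1650 kPa.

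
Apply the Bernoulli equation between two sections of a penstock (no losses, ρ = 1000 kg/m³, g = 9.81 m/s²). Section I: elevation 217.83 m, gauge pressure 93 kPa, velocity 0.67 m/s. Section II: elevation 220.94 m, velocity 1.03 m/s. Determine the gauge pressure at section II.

P₂ ≈ 62.2 kPa

Pressure head at I: ψ₁ = P₁/(ρg) = 93×1000 / (1000 × 9.81) = 9.48 m.
Velocity heads: v₁²/2g = 0.67²/19.62 = 0.023 m; v₂²/2g = 1.03²/19.62 = 0.054 m.
Total head H = z₁ + ψ₁ + v₁²/2g = 217.83 + 9.48 + 0.023 = 227.33 m.
ψ₂ = H − z₂ − v₂²/2g = 227.33 − 220.94 − 0.054 = 6.34 m.
P₂ = ρgψ₂ = 1000 × 9.81 × 6.34 ≈ 62.2 kPa.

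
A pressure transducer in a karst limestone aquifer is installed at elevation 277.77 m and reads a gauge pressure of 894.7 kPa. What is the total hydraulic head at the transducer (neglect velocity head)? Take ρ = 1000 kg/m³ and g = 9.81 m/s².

h ≈ 368.97 m

ψ = P/(ρg) = 894.7×1000 / (1000 × 9.81) = 91.20 m.
h = z + ψ = 277.77 + 91.20 = 368.97 m.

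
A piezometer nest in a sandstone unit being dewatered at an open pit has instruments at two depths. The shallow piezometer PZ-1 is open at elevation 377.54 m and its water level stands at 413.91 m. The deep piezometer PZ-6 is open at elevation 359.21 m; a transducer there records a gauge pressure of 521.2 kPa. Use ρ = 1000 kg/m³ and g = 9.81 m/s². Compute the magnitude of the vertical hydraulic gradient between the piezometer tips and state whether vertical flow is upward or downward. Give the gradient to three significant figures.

Total head at PZ-1: h = 413.91 m (water level in the standpipe).
Pressure head at PZ-6: ψ = P/(ρg) = 521.2×1000 / (1000 × 9.81) = 53.13 m.
Total head at PZ-6: h = z + ψ = 359.21 + 53.13 = 412.34 m.
Δh = h(PZ-1) − h(PZ-6) = 413.91 − 412.34 = 1.57 m.
Vertical separation Δz = 377.54 − 359.21 = 18.33 m.
|i_v| = |Δh| / Δz = 1.57 / 18.33 = 0.0857.
Head is higher in the shallow piezometer, so vertical flow is downward (recharge condition).

|i_v| ≈ 0.0857; vertical flow is downward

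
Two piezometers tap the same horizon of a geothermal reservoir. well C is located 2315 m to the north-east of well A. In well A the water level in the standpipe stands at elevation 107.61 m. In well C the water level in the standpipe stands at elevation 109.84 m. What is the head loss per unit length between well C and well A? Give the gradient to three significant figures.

i ≈ 0.000963 m/m

Total head at well A: h = 107.61 m (water level in the piezometer is the total head).
Total head at well C: h = 109.84 m (water level in the piezometer is the total head).
Head difference: h(well A) − h(well C) = 107.61 − 109.84 = -2.23 m.
Hydraulic gradient: i = |Δh| / L = 2.23 / 2315 = 0.000963.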